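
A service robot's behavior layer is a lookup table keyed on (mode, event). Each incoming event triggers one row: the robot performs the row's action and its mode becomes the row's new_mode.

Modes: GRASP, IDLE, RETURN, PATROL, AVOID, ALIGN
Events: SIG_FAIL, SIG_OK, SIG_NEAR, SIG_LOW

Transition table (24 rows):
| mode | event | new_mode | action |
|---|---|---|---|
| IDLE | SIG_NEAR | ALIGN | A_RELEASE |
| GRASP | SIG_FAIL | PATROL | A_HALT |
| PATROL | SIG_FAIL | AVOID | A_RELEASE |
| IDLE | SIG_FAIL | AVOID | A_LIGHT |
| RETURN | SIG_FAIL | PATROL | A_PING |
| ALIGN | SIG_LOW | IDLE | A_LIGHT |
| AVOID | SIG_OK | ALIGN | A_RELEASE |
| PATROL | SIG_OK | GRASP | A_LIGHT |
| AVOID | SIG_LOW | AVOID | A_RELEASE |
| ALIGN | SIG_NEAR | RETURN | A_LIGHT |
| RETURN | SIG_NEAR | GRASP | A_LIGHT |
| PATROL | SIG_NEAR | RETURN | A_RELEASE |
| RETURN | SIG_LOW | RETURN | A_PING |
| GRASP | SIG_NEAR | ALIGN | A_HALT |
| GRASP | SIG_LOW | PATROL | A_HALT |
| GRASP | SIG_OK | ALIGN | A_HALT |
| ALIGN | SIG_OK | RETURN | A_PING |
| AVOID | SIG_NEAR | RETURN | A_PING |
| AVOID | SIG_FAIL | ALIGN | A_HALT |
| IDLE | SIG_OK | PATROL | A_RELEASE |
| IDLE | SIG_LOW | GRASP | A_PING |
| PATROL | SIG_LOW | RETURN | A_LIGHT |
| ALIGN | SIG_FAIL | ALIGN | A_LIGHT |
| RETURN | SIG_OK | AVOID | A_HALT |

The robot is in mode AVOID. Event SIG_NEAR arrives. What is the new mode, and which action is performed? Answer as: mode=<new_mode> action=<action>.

mode=RETURN action=A_PING

current mode = AVOID; filter table to that mode:
  (AVOID, SIG_OK) → (ALIGN, A_RELEASE)
  (AVOID, SIG_LOW) → (AVOID, A_RELEASE)
  (AVOID, SIG_NEAR) → (RETURN, A_PING)  ← event matches
  (AVOID, SIG_FAIL) → (ALIGN, A_HALT)
event = SIG_NEAR selects (RETURN, A_PING)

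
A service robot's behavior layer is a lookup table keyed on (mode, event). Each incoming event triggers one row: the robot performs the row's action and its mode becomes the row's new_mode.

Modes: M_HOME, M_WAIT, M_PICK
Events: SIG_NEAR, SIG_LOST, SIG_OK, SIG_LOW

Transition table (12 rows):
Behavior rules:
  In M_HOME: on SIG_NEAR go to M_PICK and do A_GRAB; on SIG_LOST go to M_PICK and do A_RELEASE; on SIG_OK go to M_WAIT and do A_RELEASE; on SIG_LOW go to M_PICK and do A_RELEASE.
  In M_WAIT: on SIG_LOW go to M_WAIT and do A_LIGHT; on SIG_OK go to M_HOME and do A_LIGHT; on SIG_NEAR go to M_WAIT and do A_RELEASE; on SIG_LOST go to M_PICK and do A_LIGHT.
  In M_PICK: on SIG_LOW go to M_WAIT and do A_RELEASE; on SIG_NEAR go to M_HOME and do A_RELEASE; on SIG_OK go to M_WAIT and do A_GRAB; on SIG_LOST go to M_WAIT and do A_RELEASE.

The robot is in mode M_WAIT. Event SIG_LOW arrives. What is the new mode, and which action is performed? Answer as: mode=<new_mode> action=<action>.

mode=M_WAIT action=A_LIGHT

current mode = M_WAIT; filter table to that mode:
  (M_WAIT, SIG_LOW) → (M_WAIT, A_LIGHT)  ← event matches
  (M_WAIT, SIG_OK) → (M_HOME, A_LIGHT)
  (M_WAIT, SIG_NEAR) → (M_WAIT, A_RELEASE)
  (M_WAIT, SIG_LOST) → (M_PICK, A_LIGHT)
event = SIG_LOW selects (M_WAIT, A_LIGHT)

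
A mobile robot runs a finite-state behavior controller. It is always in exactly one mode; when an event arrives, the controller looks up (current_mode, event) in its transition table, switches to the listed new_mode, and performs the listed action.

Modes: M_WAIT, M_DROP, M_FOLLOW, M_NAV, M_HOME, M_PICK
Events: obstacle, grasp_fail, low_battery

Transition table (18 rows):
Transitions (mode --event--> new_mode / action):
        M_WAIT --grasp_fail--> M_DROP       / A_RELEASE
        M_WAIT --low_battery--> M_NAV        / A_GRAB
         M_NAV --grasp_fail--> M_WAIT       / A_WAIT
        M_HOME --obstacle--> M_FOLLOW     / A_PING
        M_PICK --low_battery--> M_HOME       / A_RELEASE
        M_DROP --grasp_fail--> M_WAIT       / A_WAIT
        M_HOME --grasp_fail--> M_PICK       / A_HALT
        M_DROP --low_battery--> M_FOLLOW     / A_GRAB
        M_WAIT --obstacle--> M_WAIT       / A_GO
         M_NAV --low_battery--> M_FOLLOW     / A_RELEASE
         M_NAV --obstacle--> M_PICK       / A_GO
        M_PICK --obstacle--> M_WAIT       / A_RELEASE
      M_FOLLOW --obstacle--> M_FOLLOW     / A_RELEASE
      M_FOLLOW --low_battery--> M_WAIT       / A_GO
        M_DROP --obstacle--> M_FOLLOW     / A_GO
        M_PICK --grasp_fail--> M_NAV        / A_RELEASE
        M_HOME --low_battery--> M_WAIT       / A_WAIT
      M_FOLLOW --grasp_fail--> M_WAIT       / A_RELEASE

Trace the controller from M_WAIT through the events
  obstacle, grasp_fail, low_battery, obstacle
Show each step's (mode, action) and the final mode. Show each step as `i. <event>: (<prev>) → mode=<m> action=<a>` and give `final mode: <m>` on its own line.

1. obstacle: (M_WAIT) → mode=M_WAIT action=A_GO
2. grasp_fail: (M_WAIT) → mode=M_DROP action=A_RELEASE
3. low_battery: (M_DROP) → mode=M_FOLLOW action=A_GRAB
4. obstacle: (M_FOLLOW) → mode=M_FOLLOW action=A_RELEASE

final mode: M_FOLLOW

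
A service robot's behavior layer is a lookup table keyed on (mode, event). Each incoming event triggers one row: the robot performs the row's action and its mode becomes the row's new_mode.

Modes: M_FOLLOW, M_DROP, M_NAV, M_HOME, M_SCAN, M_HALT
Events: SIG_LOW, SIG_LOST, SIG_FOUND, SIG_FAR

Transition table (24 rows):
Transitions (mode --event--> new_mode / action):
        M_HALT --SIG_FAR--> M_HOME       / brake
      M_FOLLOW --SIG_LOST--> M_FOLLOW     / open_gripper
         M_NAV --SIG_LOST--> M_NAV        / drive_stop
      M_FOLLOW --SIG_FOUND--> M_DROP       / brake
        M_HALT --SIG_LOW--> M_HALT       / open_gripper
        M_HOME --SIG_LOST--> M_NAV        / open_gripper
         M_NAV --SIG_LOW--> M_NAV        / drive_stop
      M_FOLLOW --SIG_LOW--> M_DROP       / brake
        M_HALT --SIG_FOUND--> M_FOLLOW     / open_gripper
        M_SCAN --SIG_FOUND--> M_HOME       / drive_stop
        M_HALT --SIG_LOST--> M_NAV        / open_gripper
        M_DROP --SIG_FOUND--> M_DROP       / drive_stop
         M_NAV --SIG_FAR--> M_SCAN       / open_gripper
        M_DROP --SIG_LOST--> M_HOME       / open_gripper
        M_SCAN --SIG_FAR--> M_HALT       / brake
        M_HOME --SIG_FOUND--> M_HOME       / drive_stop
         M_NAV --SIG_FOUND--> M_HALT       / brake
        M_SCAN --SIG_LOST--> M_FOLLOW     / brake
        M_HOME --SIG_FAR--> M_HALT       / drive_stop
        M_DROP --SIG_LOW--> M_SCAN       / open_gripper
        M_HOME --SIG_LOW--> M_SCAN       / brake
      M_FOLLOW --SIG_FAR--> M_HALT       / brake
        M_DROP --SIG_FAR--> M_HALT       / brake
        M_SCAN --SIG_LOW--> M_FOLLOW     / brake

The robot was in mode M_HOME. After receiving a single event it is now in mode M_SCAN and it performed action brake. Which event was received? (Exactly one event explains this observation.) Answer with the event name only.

try SIG_LOW: (M_HOME, SIG_LOW) → (M_SCAN, brake)  ← matches
try SIG_LOST: (M_HOME, SIG_LOST) → (M_NAV, open_gripper)
try SIG_FOUND: (M_HOME, SIG_FOUND) → (M_HOME, drive_stop)
try SIG_FAR: (M_HOME, SIG_FAR) → (M_HALT, drive_stop)

SIG_LOW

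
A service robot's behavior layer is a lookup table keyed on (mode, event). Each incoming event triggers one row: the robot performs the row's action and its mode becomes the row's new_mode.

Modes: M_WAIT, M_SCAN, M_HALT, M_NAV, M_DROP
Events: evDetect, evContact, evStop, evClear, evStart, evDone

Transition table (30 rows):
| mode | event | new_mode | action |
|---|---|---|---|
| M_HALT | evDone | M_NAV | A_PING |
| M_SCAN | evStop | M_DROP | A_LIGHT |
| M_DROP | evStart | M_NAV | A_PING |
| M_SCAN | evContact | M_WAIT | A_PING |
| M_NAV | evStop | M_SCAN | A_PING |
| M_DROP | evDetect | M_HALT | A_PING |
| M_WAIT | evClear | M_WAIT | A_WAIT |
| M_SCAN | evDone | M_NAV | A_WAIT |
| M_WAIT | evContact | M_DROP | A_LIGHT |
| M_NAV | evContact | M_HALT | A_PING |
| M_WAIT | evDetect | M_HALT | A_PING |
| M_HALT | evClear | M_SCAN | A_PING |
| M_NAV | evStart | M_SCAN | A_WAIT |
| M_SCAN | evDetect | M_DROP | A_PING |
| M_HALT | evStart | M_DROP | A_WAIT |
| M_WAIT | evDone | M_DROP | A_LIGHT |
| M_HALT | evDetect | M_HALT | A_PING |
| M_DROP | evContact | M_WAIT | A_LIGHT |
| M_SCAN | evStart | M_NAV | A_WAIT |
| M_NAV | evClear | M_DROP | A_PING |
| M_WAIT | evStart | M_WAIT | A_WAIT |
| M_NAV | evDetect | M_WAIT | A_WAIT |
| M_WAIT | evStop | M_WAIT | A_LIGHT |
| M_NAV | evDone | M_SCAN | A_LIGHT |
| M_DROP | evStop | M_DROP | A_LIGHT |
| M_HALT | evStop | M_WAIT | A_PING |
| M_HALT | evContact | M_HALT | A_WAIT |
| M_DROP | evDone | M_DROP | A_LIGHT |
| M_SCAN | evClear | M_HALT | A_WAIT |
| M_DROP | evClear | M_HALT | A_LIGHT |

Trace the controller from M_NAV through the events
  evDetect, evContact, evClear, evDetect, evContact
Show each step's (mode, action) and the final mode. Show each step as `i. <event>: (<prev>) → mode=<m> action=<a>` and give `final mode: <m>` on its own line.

1. evDetect: (M_NAV) → mode=M_WAIT action=A_WAIT
2. evContact: (M_WAIT) → mode=M_DROP action=A_LIGHT
3. evClear: (M_DROP) → mode=M_HALT action=A_LIGHT
4. evDetect: (M_HALT) → mode=M_HALT action=A_PING
5. evContact: (M_HALT) → mode=M_HALT action=A_WAIT

final mode: M_HALT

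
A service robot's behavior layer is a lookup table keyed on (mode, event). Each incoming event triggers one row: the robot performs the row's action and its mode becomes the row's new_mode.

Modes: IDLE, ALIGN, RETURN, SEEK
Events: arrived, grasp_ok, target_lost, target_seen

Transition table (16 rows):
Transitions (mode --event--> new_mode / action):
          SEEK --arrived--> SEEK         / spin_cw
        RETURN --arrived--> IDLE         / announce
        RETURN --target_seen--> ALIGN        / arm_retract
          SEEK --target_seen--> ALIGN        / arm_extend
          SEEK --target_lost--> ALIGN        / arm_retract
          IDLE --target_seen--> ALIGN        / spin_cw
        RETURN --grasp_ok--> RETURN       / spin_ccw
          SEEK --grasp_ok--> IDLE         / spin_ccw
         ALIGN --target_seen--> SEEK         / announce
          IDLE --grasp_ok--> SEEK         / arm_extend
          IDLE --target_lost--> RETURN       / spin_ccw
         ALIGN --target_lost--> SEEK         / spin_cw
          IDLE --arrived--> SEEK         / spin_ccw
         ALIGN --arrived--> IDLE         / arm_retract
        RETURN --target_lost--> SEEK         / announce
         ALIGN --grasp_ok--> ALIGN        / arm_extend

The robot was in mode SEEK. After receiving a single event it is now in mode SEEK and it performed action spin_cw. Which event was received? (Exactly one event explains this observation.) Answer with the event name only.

try arrived: (SEEK, arrived) → (SEEK, spin_cw)  ← matches
try grasp_ok: (SEEK, grasp_ok) → (IDLE, spin_ccw)
try target_lost: (SEEK, target_lost) → (ALIGN, arm_retract)
try target_seen: (SEEK, target_seen) → (ALIGN, arm_extend)

arrived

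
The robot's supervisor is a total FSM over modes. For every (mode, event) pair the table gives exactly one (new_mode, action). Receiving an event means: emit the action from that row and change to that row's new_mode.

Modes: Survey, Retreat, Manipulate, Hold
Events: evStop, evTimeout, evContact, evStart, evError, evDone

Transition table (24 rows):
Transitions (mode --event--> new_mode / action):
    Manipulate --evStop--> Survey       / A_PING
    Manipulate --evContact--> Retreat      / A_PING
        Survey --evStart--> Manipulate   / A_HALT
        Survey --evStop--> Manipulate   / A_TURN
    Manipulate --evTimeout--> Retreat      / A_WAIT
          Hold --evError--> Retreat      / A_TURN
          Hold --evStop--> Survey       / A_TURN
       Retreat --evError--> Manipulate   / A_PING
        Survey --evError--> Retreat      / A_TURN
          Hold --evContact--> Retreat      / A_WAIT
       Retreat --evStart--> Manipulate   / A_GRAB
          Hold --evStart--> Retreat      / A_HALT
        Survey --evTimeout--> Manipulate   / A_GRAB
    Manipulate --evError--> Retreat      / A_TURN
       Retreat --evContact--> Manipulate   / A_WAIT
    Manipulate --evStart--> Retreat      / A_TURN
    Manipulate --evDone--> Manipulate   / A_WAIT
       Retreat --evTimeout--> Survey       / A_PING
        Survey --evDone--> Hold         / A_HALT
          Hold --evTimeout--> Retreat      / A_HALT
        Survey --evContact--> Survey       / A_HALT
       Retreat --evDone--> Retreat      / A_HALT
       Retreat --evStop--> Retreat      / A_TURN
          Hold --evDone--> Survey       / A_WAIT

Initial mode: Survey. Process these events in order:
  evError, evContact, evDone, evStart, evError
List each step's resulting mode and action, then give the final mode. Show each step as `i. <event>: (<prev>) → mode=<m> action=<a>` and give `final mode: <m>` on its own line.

1. evError: (Survey) → mode=Retreat action=A_TURN
2. evContact: (Retreat) → mode=Manipulate action=A_WAIT
3. evDone: (Manipulate) → mode=Manipulate action=A_WAIT
4. evStart: (Manipulate) → mode=Retreat action=A_TURN
5. evError: (Retreat) → mode=Manipulate action=A_PING

final mode: Manipulate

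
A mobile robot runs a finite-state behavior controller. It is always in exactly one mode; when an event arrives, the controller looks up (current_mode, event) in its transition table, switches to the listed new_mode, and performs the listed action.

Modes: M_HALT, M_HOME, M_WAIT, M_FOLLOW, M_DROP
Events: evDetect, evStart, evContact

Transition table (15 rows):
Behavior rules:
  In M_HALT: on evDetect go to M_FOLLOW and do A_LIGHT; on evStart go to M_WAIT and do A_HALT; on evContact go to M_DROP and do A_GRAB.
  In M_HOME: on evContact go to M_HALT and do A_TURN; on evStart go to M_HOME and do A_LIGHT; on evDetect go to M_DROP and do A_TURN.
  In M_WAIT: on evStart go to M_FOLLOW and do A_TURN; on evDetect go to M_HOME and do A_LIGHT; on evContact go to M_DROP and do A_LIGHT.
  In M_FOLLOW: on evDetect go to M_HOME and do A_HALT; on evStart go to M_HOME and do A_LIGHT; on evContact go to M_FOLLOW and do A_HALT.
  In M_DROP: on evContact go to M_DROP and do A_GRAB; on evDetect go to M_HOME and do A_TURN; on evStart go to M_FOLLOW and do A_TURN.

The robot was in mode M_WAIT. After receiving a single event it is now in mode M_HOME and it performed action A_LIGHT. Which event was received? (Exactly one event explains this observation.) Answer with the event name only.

evDetect

try evDetect: (M_WAIT, evDetect) → (M_HOME, A_LIGHT)  ← matches
try evStart: (M_WAIT, evStart) → (M_FOLLOW, A_TURN)
try evContact: (M_WAIT, evContact) → (M_DROP, A_LIGHT)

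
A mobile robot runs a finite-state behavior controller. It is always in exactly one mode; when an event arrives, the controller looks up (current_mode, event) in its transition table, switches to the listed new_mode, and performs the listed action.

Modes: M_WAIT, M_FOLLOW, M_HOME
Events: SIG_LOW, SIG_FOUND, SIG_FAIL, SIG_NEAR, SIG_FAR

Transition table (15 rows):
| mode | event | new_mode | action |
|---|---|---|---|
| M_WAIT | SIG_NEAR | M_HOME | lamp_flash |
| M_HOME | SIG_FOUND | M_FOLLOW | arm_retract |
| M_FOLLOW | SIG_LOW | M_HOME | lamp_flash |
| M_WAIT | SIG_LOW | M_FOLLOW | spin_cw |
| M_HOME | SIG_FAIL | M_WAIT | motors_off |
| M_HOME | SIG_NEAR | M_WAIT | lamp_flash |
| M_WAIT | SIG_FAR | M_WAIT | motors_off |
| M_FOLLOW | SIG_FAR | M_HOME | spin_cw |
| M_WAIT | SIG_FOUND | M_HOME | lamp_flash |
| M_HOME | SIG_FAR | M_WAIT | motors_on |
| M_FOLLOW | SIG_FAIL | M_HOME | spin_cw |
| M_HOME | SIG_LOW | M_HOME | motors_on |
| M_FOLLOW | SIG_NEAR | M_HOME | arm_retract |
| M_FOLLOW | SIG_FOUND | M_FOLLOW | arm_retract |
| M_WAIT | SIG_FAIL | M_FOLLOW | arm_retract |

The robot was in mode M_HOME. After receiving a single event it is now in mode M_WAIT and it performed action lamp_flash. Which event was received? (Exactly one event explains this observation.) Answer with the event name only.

try SIG_LOW: (M_HOME, SIG_LOW) → (M_HOME, motors_on)
try SIG_FOUND: (M_HOME, SIG_FOUND) → (M_FOLLOW, arm_retract)
try SIG_FAIL: (M_HOME, SIG_FAIL) → (M_WAIT, motors_off)
try SIG_NEAR: (M_HOME, SIG_NEAR) → (M_WAIT, lamp_flash)  ← matches
try SIG_FAR: (M_HOME, SIG_FAR) → (M_WAIT, motors_on)

SIG_NEAR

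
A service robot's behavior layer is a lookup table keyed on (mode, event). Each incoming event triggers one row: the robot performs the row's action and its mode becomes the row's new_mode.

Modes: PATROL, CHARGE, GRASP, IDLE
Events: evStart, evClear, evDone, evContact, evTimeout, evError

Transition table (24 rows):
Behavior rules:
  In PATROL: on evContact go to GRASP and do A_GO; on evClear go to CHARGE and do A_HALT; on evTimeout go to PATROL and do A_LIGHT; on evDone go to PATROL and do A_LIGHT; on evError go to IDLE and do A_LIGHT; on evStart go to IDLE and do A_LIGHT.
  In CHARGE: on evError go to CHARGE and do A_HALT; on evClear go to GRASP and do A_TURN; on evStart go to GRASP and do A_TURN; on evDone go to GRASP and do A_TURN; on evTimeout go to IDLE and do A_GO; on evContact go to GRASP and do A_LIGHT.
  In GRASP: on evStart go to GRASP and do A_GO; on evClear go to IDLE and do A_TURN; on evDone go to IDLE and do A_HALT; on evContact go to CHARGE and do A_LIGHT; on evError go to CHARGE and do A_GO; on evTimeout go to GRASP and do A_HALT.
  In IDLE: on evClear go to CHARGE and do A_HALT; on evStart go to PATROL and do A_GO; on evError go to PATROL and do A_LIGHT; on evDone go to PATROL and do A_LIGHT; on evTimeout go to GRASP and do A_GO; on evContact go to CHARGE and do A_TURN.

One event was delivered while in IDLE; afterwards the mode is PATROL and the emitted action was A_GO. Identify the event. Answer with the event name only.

evStart

try evStart: (IDLE, evStart) → (PATROL, A_GO)  ← matches
try evClear: (IDLE, evClear) → (CHARGE, A_HALT)
try evDone: (IDLE, evDone) → (PATROL, A_LIGHT)
try evContact: (IDLE, evContact) → (CHARGE, A_TURN)
try evTimeout: (IDLE, evTimeout) → (GRASP, A_GO)
try evError: (IDLE, evError) → (PATROL, A_LIGHT)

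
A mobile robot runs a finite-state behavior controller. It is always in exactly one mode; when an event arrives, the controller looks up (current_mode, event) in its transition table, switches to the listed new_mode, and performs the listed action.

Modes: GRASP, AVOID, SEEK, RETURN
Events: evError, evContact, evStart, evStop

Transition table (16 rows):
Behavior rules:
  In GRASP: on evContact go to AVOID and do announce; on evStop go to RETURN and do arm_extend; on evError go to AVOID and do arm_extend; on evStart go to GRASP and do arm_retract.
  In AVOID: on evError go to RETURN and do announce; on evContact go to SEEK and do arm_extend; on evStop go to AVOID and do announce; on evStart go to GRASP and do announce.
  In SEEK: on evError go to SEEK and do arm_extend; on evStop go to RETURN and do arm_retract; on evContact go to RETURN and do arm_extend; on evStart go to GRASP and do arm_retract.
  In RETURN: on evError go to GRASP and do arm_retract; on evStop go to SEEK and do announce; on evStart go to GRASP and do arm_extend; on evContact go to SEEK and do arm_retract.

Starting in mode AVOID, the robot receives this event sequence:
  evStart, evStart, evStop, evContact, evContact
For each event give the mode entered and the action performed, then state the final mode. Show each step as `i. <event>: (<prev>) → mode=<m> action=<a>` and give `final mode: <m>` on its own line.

final mode: RETURN

1. evStart: (AVOID) → mode=GRASP action=announce
2. evStart: (GRASP) → mode=GRASP action=arm_retract
3. evStop: (GRASP) → mode=RETURN action=arm_extend
4. evContact: (RETURN) → mode=SEEK action=arm_retract
5. evContact: (SEEK) → mode=RETURN action=arm_extend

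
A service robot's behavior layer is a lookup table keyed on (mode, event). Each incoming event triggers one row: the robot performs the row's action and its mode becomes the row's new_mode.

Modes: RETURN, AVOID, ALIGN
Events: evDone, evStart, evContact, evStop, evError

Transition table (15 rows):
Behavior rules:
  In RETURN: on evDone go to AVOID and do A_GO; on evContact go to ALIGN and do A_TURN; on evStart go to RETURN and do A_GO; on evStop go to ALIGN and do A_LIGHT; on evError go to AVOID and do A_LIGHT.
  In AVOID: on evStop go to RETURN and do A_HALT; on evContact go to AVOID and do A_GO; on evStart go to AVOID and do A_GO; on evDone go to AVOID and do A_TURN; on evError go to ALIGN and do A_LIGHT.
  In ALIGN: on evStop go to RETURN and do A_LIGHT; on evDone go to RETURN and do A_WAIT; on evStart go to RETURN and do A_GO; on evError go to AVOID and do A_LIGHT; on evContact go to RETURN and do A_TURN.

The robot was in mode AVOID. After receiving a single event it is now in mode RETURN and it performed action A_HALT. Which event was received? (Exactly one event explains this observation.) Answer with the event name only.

evStop

try evDone: (AVOID, evDone) → (AVOID, A_TURN)
try evStart: (AVOID, evStart) → (AVOID, A_GO)
try evContact: (AVOID, evContact) → (AVOID, A_GO)
try evStop: (AVOID, evStop) → (RETURN, A_HALT)  ← matches
try evError: (AVOID, evError) → (ALIGN, A_LIGHT)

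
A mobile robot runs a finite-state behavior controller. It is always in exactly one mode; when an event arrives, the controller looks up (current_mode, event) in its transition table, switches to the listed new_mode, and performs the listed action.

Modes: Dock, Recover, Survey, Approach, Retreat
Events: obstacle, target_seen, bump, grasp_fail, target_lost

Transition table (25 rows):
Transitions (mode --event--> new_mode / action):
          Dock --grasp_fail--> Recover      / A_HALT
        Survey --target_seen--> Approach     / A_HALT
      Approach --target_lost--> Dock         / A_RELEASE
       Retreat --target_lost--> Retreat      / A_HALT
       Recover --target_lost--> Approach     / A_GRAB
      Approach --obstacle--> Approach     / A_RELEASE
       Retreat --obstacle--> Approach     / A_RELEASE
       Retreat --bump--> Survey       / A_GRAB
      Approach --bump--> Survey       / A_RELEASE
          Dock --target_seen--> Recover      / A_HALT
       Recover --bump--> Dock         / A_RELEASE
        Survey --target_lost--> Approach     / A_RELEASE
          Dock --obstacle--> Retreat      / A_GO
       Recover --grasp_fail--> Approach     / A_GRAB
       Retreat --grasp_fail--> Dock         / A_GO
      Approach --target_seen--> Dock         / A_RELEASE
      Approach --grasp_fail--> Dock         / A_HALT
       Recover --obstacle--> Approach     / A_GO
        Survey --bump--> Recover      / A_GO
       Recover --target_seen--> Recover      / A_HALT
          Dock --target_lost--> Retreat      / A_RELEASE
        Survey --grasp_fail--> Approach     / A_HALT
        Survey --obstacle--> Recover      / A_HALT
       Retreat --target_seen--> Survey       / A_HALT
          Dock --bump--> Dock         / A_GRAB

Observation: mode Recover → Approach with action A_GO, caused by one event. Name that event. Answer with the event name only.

obstacle

try obstacle: (Recover, obstacle) → (Approach, A_GO)  ← matches
try target_seen: (Recover, target_seen) → (Recover, A_HALT)
try bump: (Recover, bump) → (Dock, A_RELEASE)
try grasp_fail: (Recover, grasp_fail) → (Approach, A_GRAB)
try target_lost: (Recover, target_lost) → (Approach, A_GRAB)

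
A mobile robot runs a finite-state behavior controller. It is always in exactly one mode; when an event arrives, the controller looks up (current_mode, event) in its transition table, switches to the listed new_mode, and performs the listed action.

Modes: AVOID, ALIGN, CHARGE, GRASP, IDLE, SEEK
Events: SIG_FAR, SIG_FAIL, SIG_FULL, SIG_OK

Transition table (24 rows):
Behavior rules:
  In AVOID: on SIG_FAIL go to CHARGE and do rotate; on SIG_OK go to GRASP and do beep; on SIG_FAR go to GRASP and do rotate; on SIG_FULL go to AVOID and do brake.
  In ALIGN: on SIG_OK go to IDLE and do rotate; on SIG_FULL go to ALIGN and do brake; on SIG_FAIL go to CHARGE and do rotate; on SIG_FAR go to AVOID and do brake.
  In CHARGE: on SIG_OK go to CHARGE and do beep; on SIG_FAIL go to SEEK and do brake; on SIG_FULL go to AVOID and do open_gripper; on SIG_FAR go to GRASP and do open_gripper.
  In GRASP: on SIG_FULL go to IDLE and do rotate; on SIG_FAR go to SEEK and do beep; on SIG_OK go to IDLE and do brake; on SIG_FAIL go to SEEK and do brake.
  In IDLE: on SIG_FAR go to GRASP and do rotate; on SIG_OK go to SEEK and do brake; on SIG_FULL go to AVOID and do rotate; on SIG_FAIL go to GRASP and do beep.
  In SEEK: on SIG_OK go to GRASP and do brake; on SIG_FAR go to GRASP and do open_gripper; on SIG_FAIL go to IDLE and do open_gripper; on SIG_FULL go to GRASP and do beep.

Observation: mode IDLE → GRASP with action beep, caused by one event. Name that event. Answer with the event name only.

try SIG_FAR: (IDLE, SIG_FAR) → (GRASP, rotate)
try SIG_FAIL: (IDLE, SIG_FAIL) → (GRASP, beep)  ← matches
try SIG_FULL: (IDLE, SIG_FULL) → (AVOID, rotate)
try SIG_OK: (IDLE, SIG_OK) → (SEEK, brake)

SIG_FAIL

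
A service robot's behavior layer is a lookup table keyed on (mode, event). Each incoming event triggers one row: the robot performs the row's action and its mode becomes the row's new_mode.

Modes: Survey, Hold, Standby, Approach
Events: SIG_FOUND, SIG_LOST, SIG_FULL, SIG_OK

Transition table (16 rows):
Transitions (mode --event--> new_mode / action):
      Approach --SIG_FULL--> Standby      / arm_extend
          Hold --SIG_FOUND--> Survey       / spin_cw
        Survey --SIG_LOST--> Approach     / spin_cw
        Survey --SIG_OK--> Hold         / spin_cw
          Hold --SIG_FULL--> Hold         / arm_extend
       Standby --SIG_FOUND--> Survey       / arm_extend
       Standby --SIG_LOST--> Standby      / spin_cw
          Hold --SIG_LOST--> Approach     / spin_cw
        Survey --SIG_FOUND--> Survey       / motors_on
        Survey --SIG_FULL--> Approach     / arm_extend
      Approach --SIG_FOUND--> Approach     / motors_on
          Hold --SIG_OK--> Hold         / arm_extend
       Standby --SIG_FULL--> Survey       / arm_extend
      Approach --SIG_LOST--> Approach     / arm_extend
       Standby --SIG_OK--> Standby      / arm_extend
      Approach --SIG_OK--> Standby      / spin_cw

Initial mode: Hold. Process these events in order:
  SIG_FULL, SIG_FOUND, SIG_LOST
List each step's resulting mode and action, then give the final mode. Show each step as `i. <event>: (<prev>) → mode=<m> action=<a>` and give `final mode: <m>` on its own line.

final mode: Approach

1. SIG_FULL: (Hold) → mode=Hold action=arm_extend
2. SIG_FOUND: (Hold) → mode=Survey action=spin_cw
3. SIG_LOST: (Survey) → mode=Approach action=spin_cw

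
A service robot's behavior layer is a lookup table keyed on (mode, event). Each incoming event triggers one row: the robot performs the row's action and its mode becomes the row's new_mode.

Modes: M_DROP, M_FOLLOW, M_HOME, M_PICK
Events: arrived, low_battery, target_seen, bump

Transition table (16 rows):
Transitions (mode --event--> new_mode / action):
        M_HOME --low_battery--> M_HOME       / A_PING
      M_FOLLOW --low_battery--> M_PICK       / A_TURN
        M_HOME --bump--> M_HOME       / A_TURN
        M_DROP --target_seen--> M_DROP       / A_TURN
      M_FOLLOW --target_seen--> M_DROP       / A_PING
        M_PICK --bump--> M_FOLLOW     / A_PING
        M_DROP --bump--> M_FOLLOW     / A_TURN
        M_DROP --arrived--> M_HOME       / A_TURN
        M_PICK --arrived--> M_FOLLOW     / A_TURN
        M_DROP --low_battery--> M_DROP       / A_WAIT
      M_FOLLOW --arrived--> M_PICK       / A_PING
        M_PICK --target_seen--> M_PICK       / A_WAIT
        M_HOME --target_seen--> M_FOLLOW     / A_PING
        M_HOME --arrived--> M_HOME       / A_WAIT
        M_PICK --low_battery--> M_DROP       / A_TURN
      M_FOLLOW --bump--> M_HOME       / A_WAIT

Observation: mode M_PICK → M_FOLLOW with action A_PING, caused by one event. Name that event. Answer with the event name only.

bump

try arrived: (M_PICK, arrived) → (M_FOLLOW, A_TURN)
try low_battery: (M_PICK, low_battery) → (M_DROP, A_TURN)
try target_seen: (M_PICK, target_seen) → (M_PICK, A_WAIT)
try bump: (M_PICK, bump) → (M_FOLLOW, A_PING)  ← matches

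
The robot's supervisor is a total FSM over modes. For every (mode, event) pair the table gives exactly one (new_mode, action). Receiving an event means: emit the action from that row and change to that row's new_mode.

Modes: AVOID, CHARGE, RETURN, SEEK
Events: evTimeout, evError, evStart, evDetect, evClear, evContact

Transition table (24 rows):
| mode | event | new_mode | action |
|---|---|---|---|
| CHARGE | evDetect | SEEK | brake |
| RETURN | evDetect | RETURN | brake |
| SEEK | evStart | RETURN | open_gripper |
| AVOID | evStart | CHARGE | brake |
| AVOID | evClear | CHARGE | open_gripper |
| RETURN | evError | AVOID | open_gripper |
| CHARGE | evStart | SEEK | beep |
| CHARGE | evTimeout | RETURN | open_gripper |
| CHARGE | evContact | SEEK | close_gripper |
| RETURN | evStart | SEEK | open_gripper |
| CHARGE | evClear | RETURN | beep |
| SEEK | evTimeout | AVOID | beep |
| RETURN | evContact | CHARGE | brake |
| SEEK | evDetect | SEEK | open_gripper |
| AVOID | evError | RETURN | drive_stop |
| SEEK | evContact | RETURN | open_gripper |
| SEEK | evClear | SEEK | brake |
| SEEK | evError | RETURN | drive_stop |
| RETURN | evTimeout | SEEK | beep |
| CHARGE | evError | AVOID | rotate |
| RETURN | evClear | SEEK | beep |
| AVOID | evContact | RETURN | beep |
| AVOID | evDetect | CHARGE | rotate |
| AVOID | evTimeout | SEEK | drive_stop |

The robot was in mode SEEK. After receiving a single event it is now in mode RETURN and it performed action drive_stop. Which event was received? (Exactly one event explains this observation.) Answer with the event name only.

evError

try evTimeout: (SEEK, evTimeout) → (AVOID, beep)
try evError: (SEEK, evError) → (RETURN, drive_stop)  ← matches
try evStart: (SEEK, evStart) → (RETURN, open_gripper)
try evDetect: (SEEK, evDetect) → (SEEK, open_gripper)
try evClear: (SEEK, evClear) → (SEEK, brake)
try evContact: (SEEK, evContact) → (RETURN, open_gripper)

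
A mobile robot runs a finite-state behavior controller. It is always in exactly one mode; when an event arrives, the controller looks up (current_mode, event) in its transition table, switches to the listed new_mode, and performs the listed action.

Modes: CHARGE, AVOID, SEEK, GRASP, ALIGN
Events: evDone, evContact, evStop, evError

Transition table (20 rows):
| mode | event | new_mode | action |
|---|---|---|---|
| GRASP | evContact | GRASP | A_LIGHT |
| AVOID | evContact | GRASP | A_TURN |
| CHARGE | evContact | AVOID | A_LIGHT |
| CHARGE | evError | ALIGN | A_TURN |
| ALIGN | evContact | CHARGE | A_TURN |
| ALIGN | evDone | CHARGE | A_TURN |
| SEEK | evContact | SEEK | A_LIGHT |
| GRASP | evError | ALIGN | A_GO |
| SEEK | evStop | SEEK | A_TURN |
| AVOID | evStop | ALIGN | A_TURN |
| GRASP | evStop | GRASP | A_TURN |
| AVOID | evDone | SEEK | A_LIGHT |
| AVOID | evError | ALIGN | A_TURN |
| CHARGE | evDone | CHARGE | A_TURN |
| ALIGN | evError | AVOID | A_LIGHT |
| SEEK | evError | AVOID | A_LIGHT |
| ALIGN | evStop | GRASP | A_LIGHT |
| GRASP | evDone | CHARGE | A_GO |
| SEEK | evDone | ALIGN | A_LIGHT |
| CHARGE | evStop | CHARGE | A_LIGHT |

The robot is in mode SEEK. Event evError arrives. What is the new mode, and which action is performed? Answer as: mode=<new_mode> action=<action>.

mode=AVOID action=A_LIGHT

current mode = SEEK; filter table to that mode:
  (SEEK, evContact) → (SEEK, A_LIGHT)
  (SEEK, evStop) → (SEEK, A_TURN)
  (SEEK, evError) → (AVOID, A_LIGHT)  ← event matches
  (SEEK, evDone) → (ALIGN, A_LIGHT)
event = evError selects (AVOID, A_LIGHT)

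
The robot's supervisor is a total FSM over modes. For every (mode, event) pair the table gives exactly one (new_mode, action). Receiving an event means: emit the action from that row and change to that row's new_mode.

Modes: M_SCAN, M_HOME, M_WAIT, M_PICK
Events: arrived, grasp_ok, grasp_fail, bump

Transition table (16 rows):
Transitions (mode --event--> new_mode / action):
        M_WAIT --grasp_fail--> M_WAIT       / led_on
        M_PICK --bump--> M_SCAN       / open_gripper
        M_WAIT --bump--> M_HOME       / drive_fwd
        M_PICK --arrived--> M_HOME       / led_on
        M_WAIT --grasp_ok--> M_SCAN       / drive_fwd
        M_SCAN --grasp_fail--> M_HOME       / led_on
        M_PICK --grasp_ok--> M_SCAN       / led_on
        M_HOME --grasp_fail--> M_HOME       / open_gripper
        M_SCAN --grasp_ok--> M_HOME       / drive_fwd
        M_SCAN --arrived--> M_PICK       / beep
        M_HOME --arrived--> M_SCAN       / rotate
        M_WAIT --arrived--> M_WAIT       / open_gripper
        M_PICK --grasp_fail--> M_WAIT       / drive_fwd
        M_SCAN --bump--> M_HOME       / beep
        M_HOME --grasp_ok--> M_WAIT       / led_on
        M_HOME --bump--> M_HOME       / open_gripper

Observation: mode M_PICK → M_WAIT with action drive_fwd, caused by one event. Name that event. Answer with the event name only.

grasp_fail

try arrived: (M_PICK, arrived) → (M_HOME, led_on)
try grasp_ok: (M_PICK, grasp_ok) → (M_SCAN, led_on)
try grasp_fail: (M_PICK, grasp_fail) → (M_WAIT, drive_fwd)  ← matches
try bump: (M_PICK, bump) → (M_SCAN, open_gripper)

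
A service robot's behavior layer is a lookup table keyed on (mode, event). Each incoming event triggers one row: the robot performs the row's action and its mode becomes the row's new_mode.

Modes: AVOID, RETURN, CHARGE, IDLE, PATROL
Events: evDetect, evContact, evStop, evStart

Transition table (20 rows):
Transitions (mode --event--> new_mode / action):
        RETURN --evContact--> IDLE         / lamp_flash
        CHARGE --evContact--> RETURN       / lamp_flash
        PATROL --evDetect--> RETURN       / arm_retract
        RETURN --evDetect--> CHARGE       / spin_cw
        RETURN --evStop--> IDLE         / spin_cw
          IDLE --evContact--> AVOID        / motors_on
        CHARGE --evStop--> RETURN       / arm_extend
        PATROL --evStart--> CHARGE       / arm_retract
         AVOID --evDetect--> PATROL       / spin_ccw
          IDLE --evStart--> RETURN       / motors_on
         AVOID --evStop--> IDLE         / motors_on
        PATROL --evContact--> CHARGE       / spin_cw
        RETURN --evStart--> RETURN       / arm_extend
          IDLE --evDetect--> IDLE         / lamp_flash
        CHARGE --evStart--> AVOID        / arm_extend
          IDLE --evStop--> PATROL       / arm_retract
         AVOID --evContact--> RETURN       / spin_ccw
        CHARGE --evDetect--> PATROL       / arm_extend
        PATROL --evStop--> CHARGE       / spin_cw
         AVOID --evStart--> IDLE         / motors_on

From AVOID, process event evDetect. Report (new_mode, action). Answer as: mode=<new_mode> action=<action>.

mode=PATROL action=spin_ccw

current mode = AVOID; filter table to that mode:
  (AVOID, evDetect) → (PATROL, spin_ccw)  ← event matches
  (AVOID, evStop) → (IDLE, motors_on)
  (AVOID, evContact) → (RETURN, spin_ccw)
  (AVOID, evStart) → (IDLE, motors_on)
event = evDetect selects (PATROL, spin_ccw)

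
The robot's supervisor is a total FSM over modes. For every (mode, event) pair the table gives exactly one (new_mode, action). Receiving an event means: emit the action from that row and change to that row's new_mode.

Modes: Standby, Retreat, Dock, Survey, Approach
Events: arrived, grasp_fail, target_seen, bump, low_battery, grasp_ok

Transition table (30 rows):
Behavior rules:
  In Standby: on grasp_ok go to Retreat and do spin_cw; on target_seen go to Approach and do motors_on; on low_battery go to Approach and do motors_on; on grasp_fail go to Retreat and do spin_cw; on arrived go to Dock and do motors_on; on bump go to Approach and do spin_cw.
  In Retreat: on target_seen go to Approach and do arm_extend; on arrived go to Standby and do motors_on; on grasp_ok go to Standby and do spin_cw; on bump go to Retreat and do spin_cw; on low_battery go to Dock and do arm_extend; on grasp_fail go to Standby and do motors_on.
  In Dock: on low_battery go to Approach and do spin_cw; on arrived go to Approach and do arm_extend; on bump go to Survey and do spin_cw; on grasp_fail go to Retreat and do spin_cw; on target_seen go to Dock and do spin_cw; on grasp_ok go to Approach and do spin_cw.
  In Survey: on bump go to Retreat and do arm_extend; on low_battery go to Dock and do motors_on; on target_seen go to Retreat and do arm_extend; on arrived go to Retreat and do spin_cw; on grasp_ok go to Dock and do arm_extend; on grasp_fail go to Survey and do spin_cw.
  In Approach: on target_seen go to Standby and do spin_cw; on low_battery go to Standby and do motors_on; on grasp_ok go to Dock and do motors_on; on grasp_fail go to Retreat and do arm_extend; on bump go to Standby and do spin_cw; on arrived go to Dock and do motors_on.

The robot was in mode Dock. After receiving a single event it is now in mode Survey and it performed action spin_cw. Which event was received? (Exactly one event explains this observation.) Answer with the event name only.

try arrived: (Dock, arrived) → (Approach, arm_extend)
try grasp_fail: (Dock, grasp_fail) → (Retreat, spin_cw)
try target_seen: (Dock, target_seen) → (Dock, spin_cw)
try bump: (Dock, bump) → (Survey, spin_cw)  ← matches
try low_battery: (Dock, low_battery) → (Approach, spin_cw)
try grasp_ok: (Dock, grasp_ok) → (Approach, spin_cw)

bump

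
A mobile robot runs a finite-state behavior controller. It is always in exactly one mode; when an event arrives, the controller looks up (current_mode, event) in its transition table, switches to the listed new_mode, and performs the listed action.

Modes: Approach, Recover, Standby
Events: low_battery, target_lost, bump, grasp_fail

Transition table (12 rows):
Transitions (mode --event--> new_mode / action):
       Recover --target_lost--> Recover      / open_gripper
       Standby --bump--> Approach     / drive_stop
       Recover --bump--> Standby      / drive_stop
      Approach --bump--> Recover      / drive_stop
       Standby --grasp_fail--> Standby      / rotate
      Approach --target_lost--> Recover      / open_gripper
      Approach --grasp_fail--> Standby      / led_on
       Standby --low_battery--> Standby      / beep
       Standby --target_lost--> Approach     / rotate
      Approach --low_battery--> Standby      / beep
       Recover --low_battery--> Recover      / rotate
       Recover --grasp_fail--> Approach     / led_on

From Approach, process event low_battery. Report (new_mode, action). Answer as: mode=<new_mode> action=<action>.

mode=Standby action=beep

current mode = Approach; filter table to that mode:
  (Approach, bump) → (Recover, drive_stop)
  (Approach, target_lost) → (Recover, open_gripper)
  (Approach, grasp_fail) → (Standby, led_on)
  (Approach, low_battery) → (Standby, beep)  ← event matches
event = low_battery selects (Standby, beep)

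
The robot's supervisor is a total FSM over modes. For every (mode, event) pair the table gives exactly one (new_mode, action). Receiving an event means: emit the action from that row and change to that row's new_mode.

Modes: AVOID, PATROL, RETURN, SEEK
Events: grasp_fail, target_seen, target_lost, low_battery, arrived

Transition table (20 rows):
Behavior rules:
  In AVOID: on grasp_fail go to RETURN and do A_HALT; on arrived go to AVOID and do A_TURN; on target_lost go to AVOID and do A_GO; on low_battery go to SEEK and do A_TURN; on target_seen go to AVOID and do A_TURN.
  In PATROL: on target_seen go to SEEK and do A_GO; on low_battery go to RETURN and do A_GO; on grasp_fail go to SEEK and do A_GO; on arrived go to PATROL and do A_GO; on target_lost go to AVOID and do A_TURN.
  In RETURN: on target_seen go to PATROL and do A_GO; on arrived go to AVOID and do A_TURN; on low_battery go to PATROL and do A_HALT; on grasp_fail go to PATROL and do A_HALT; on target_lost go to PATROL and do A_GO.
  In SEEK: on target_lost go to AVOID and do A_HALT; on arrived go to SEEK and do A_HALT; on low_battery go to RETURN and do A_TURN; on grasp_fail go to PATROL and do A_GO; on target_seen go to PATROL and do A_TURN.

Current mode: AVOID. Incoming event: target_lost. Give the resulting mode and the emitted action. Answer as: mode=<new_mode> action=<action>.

mode=AVOID action=A_GO

current mode = AVOID; filter table to that mode:
  (AVOID, grasp_fail) → (RETURN, A_HALT)
  (AVOID, arrived) → (AVOID, A_TURN)
  (AVOID, target_lost) → (AVOID, A_GO)  ← event matches
  (AVOID, low_battery) → (SEEK, A_TURN)
  (AVOID, target_seen) → (AVOID, A_TURN)
event = target_lost selects (AVOID, A_GO)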